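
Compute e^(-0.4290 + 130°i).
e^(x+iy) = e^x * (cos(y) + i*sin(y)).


e^-0.4290 = 0.6512
cos(130°) = -0.6428
sin(130°) = 0.766
Real = 0.6512*(-0.6428) = -0.4186
Imag = 0.6512*0.766 = 0.4988

-0.4186 + 0.4988i


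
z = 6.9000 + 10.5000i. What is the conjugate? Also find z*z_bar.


z_bar = 6.9000 - 10.5000i
z*z_bar = 6.9^2 + 10.5^2 = 47.61 + 110.25 = 157.86

z_bar = 6.9000 - 10.5000i, z*z_bar = 157.86


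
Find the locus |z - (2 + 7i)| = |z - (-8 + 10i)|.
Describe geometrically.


Equal distances means the locus is the perpendicular bisector of z1 and z2.
Midpoint = ((2+(-8))/2, (7+10)/2) = (-3.0000, 8.5000)

Perpendicular bisector through (-3.0000, 8.5000)


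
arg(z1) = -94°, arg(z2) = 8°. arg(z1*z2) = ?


arg(z1*z2) = -94° + 8° = -86°
Normalized to (-180°, 180°]: -86°

-86°


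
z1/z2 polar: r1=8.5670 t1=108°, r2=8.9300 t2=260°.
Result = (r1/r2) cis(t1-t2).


r = 8.5670 / 8.9300 = 0.9594
theta = 108° - 260° = -152° = 208° (mod 360)

0.9594 cis(208°)


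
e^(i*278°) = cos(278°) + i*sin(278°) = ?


cos(278°) = 0.1392
sin(278°) = -0.9903

e^(i*278°) = 0.1392 - 0.9903i


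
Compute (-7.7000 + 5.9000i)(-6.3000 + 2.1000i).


Real = -7.7*(-6.3) - 5.9*2.1 = 48.51 - 12.39 = 36.12
Imag = -7.7*2.1 - (6.3)*5.9 = -16.17 - (37.17) = -53.34

36.1200 - 53.3400i


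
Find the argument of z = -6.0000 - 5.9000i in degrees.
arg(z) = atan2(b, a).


Re = -6, Im = -5.9
arg = atan2(-5.9, -6) = -135.4815 degrees

arg(z) = -135.4815 degrees


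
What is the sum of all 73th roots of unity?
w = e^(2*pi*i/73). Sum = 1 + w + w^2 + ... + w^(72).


The sum of all 73th roots of unity is 0.
Geometric series: (1 - w^73)/(1 - w) = (1-1)/(1-w) = 0 since w^73 = 1, w ≠ 1.
Alternatively: coefficient of z^72 in z^73 - 1 is 0.

0


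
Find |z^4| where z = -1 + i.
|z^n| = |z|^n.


|z| = sqrt(1+1) = sqrt(2) = 1.4142
|z^4| = |z|^4 = (sqrt(2))^4 = 2^2 = 4

|z^4| = 4


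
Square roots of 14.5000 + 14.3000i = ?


|z| = sqrt(210.25+204.49) = 20.3652
sqrt((|z|+a)/2) = sqrt((20.3652+14.5)/2) = sqrt(17.4326) = 4.1752
sqrt((|z|-a)/2) = sqrt((20.3652-14.5)/2) = sqrt(2.9326) = 1.7125

±(4.1752 + 1.7125i) i.e. 4.1752 + 1.7125i and -4.1752 - 1.7125i


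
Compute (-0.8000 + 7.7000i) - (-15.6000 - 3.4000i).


Real: -0.8 + 15.6 = 14.8
Imag: 7.7 + 3.4 = 11.1

14.8000 + 11.1000i


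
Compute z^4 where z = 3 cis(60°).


r^4 = 3^4 = 81
n*theta = 4*60° = 240° = 240° (mod 360)
a = 81*cos(240°) = -40.5000
b = 81*sin(240°) = -70.1481

81 cis(240°) = -40.5000 - 70.1481i


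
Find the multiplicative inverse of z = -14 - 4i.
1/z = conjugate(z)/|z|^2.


|z|^2 = 196+16 = 212
1/z = (-14 + 4i)/212

1/z = -0.0660 + 0.0189i


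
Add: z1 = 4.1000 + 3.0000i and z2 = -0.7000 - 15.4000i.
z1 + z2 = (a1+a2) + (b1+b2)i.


Real: 4.1 - 0.7 = 3.4
Imag: 3 - 15.4 = -12.4

3.4000 - 12.4000i


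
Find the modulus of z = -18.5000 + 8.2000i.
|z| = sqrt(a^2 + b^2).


|z| = sqrt((-18.5)^2 + 8.2^2) = sqrt(342.25 + 67.24) = sqrt(409.49) = 20.2359

|z| = 20.2359


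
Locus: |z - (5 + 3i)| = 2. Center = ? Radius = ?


|z - z0| = r is a circle with center z0 and radius r.
Center = (5, 3), radius = 2

Circle with center (5, 3) and radius 2


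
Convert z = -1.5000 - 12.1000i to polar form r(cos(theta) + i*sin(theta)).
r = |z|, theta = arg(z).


r = sqrt(2.25+146.41) = sqrt(148.66) = 12.1926
theta = atan2(-12.1, -1.5) = -97.0667 degrees

r = 12.1926, theta = -97.0667 degrees


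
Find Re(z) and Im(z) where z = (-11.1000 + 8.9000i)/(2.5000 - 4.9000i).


Multiply by conjugate: (-11.1000 + 8.9000i)(2.5000 + 4.9000i) / (2.5^2 + (-4.9)^2)
Numerator real = -11.1*2.5 + 8.9*(-4.9) = -71.36
Numerator imag = 8.9*2.5 - (-11.1)*(-4.9) = -32.14
Denominator = 30.26
Re(z) = -71.36/30.26 = -2.3582
Im(z) = -32.14/30.26 = -1.0621

Re(z) = -2.3582, Im(z) = -1.0621


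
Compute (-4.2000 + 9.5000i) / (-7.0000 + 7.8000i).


Conjugate of z2 = -7.0000 - 7.8000i
Numerator: (-4.2000 + 9.5000i)(-7.0000 - 7.8000i) = 103.5000 - 33.7400i
Denominator: (-7)^2 + 7.8^2 = 109.84
Result = (103.5000 - 33.7400i)/109.84

0.9423 - 0.3072i


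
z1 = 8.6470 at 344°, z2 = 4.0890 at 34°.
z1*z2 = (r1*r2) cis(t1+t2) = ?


r = 8.6470 * 4.0890 = 35.3576
theta = 344° + 34° = 378° = 18° (mod 360)

35.3576 cis(18°)


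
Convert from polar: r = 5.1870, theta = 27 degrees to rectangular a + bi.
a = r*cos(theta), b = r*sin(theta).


a = 5.1870*cos(27°) = 5.1870*0.89101 = 4.6217
b = 5.1870*sin(27°) = 5.1870*0.45399 = 2.3548

4.6217 + 2.3548i


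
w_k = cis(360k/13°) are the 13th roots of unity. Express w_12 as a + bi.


Angle = 360*12/13 = 332.3077°
a = cos(332.3077°) = 0.8855
b = sin(332.3077°) = -0.4647

0.8855 - 0.4647i


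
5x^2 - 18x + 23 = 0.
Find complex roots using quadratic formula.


disc = (-18)^2 - 4*5*23 = 324 - 460 = -136
sqrt(|disc|) = sqrt(136) = 11.6619
Real part = 18/(2*5) = 1.8000
Imag part = 11.6619/(2*5) = 1.1662

1.8000 ± 1.1662i


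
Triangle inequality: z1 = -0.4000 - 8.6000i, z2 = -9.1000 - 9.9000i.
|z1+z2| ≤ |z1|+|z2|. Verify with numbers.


|z1| = sqrt((-0.4)^2 + (-8.6)^2) = sqrt(74.12) = 8.6093
|z2| = sqrt((-9.1)^2 + (-9.9)^2) = sqrt(180.82) = 13.4469
z1+z2 = -9.5000 - 18.5000i
|z1+z2| = sqrt(432.5) = 20.7966
|z1|+|z2| = 8.6093 + 13.4469 = 22.0562

|z1+z2| = 20.7966 ≤ |z1|+|z2| = 22.0562 (verified)


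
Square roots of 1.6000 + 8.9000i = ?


|z| = sqrt(2.56+79.21) = 9.0427
sqrt((|z|+a)/2) = sqrt((9.0427+1.6)/2) = sqrt(5.3213) = 2.3068
sqrt((|z|-a)/2) = sqrt((9.0427-1.6)/2) = sqrt(3.7213) = 1.9291

±(2.3068 + 1.9291i) i.e. 2.3068 + 1.9291i and -2.3068 - 1.9291i


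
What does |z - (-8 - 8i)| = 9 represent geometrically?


|z - z0| = r is a circle with center z0 and radius r.
Center = (-8, -8), radius = 9

Circle with center (-8, -8) and radius 9


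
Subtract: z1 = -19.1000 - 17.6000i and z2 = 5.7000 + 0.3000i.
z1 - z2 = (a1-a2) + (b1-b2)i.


Real: -19.1 - 5.7 = -24.8
Imag: -17.6 - 0.3 = -17.9

-24.8000 - 17.9000i


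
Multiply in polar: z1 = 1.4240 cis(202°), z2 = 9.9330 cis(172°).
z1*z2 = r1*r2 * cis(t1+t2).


r = 1.4240 * 9.9330 = 14.1446
theta = 202° + 172° = 374° = 14° (mod 360)

14.1446 cis(14°)


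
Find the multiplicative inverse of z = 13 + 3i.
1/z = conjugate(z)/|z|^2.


|z|^2 = 169+9 = 178
1/z = (13 - 3i)/178

1/z = 0.0730 - 0.0169i


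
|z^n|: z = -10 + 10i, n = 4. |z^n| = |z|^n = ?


|z| = sqrt(100+100) = sqrt(200) = 14.1421
|z^4| = |z|^4 = (sqrt(200))^4 = 200^2 = 40000

|z^4| = 40000


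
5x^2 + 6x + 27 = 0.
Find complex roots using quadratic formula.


disc = 6^2 - 4*5*27 = 36 - 540 = -504
sqrt(|disc|) = sqrt(504) = 22.4499
Real part = -6/(2*5) = -0.6000
Imag part = 22.4499/(2*5) = 2.2450

-0.6000 ± 2.2450i


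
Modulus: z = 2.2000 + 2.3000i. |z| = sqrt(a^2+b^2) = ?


|z| = sqrt(2.2^2 + 2.3^2) = sqrt(4.84 + 5.29) = sqrt(10.13) = 3.1828

|z| = 3.1828


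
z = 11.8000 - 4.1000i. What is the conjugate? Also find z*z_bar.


z_bar = 11.8000 + 4.1000i
z*z_bar = 11.8^2 + (-4.1)^2 = 139.24 + 16.81 = 156.05

z_bar = 11.8000 + 4.1000i, z*z_bar = 156.05


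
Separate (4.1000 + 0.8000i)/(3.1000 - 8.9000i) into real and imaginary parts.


Multiply by conjugate: (4.1000 + 0.8000i)(3.1000 + 8.9000i) / (3.1^2 + (-8.9)^2)
Numerator real = 4.1*3.1 + 0.8*(-8.9) = 5.59
Numerator imag = 0.8*3.1 - 4.1*(-8.9) = 38.97
Denominator = 88.82
Re(z) = 5.59/88.82 = 0.0629
Im(z) = 38.97/88.82 = 0.4388

Re(z) = 0.0629, Im(z) = 0.4388


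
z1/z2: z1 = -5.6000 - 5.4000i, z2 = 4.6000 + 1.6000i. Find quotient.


Conjugate of z2 = 4.6000 - 1.6000i
Numerator: (-5.6000 - 5.4000i)(4.6000 - 1.6000i) = -34.4000 - 15.8800i
Denominator: 4.6^2 + 1.6^2 = 23.72
Result = (-34.4000 - 15.8800i)/23.72

-1.4503 - 0.6695i


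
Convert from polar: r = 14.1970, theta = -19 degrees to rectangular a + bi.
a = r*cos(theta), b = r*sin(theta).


a = 14.1970*cos(-19°) = 14.1970*0.94552 = 13.4235
b = 14.1970*sin(-19°) = 14.1970*(-0.32557) = -4.6221

13.4235 - 4.6221i


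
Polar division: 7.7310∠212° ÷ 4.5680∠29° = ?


r = 7.7310 / 4.5680 = 1.6924
theta = 212° - 29° = 183° = 183° (mod 360)

1.6924 cis(183°)


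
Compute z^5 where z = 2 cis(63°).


r^5 = 2^5 = 32
n*theta = 5*63° = 315° = 315° (mod 360)
a = 32*cos(315°) = 22.6274
b = 32*sin(315°) = -22.6274

32 cis(315°) = 22.6274 - 22.6274i


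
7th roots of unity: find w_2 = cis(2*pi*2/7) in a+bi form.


Angle = 360*2/7 = 102.8571°
a = cos(102.8571°) = -0.2225
b = sin(102.8571°) = 0.9749

-0.2225 + 0.9749i


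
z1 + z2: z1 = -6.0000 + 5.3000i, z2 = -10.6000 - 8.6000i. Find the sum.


Real: -6 - 10.6 = -16.6
Imag: 5.3 - 8.6 = -3.3

-16.6000 - 3.3000i


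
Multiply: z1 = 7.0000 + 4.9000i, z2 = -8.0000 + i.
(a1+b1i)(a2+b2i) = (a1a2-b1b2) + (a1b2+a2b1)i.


Real = 7*(-8) - 4.9*1 = -56 - 4.9 = -60.9
Imag = 7*1 - (8)*4.9 = 7 - (39.2) = -32.2

-60.9000 - 32.2000i


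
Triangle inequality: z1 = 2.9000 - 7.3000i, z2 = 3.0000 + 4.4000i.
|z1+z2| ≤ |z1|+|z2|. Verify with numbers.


|z1| = sqrt(2.9^2 + (-7.3)^2) = sqrt(61.7) = 7.8549
|z2| = sqrt(3^2 + 4.4^2) = sqrt(28.36) = 5.3254
z1+z2 = 5.9000 - 2.9000i
|z1+z2| = sqrt(43.22) = 6.5742
|z1|+|z2| = 7.8549 + 5.3254 = 13.1803

|z1+z2| = 6.5742 ≤ |z1|+|z2| = 13.1803 (verified)


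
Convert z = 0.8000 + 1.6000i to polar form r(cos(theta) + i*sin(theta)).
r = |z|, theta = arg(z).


r = sqrt(0.64+2.56) = sqrt(3.2) = 1.7889
theta = atan2(1.6, 0.8) = 63.4349 degrees

r = 1.7889, theta = 63.4349 degrees


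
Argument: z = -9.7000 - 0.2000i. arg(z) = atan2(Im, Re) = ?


Re = -9.7, Im = -0.2
arg = atan2(-0.2, -9.7) = -178.8188 degrees

arg(z) = -178.8188 degrees


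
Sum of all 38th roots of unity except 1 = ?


With w = e^(2*pi*i/38), all 38 of the 38th roots of unity w^0 = 1, w, ..., w^(37) sum to 0: 1 + w + ... + w^(37) = (1 - w^38)/(1 - w) = 0 since w^38 = 1, w ≠ 1.
Removing the root 1: w + w^2 + ... + w^(37) = 0 - 1 = -1

Sum = -1


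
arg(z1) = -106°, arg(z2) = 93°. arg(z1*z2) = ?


arg(z1*z2) = -106° + 93° = -13°
Normalized to (-180°, 180°]: -13°

-13°


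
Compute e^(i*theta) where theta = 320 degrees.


cos(320°) = 0.7660
sin(320°) = -0.6428

e^(i*320°) = 0.7660 - 0.6428i


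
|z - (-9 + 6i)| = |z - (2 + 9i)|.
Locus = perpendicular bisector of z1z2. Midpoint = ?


Equal distances means the locus is the perpendicular bisector of z1 and z2.
Midpoint = ((-9+2)/2, (6+9)/2) = (-3.5000, 7.5000)

Perpendicular bisector through (-3.5000, 7.5000)


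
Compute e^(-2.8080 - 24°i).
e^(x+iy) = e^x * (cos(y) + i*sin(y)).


e^-2.8080 = 0.0603
cos(-24°) = 0.9135
sin(-24°) = -0.4067
Real = 0.0603*0.9135 = 0.0551
Imag = 0.0603*(-0.4067) = -0.0245

0.0551 - 0.0245i


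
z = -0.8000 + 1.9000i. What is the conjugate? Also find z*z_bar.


z_bar = -0.8000 - 1.9000i
z*z_bar = (-0.8)^2 + 1.9^2 = 0.64 + 3.61 = 4.25

z_bar = -0.8000 - 1.9000i, z*z_bar = 4.25


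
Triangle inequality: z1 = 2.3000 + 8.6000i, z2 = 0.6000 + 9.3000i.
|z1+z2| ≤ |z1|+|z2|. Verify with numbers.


|z1| = sqrt(2.3^2 + 8.6^2) = sqrt(79.25) = 8.9022
|z2| = sqrt(0.6^2 + 9.3^2) = sqrt(86.85) = 9.3193
z1+z2 = 2.9000 + 17.9000i
|z1+z2| = sqrt(328.82) = 18.1334
|z1|+|z2| = 8.9022 + 9.3193 = 18.2215

|z1+z2| = 18.1334 ≤ |z1|+|z2| = 18.2215 (verified)


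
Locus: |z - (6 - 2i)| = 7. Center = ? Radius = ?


|z - z0| = r is a circle with center z0 and radius r.
Center = (6, -2), radius = 7

Circle with center (6, -2) and radius 7


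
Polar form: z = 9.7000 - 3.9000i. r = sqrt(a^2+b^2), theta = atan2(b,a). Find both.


r = sqrt(94.09+15.21) = sqrt(109.3) = 10.4547
theta = atan2(-3.9, 9.7) = -21.9032 degrees

r = 10.4547, theta = -21.9032 degrees


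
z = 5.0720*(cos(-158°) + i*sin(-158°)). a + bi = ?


a = 5.0720*cos(-158°) = 5.0720*(-0.92718) = -4.7027
b = 5.0720*sin(-158°) = 5.0720*(-0.3746) = -1.9000

-4.7027 - 1.9000i


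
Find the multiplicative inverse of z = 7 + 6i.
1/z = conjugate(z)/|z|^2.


|z|^2 = 49+36 = 85
1/z = (7 - 6i)/85

1/z = 0.0824 - 0.0706i


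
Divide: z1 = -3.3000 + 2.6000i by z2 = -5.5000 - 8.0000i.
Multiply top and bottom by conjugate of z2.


Conjugate of z2 = -5.5000 + 8.0000i
Numerator: (-3.3000 + 2.6000i)(-5.5000 + 8.0000i) = -2.6500 - 40.7000i
Denominator: (-5.5)^2 + (-8)^2 = 94.25
Result = (-2.6500 - 40.7000i)/94.25

-0.0281 - 0.4318i


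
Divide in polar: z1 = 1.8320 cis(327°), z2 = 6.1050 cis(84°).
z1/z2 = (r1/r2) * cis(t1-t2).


r = 1.8320 / 6.1050 = 0.3001
theta = 327° - 84° = 243° = 243° (mod 360)

0.3001 cis(243°)


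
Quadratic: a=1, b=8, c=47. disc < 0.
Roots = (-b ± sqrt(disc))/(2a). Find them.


disc = 8^2 - 4*1*47 = 64 - 188 = -124
sqrt(|disc|) = sqrt(124) = 11.1355
Real part = -8/(2*1) = -4.0000
Imag part = 11.1355/(2*1) = 5.5678

-4.0000 ± 5.5678i


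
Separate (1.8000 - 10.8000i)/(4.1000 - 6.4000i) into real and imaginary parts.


Multiply by conjugate: (1.8000 - 10.8000i)(4.1000 + 6.4000i) / (4.1^2 + (-6.4)^2)
Numerator real = 1.8*4.1 - (10.8)*(-6.4) = 76.5
Numerator imag = -10.8*4.1 - 1.8*(-6.4) = -32.76
Denominator = 57.77
Re(z) = 76.5/57.77 = 1.3242
Im(z) = -32.76/57.77 = -0.5671

Re(z) = 1.3242, Im(z) = -0.5671


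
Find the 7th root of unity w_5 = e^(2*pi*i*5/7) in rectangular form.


Angle = 360*5/7 = 257.1429°
a = cos(257.1429°) = -0.2225
b = sin(257.1429°) = -0.9749

-0.2225 - 0.9749i


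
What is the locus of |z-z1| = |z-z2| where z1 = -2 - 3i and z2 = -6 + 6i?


Equal distances means the locus is the perpendicular bisector of z1 and z2.
Midpoint = ((-2+(-6))/2, (-3+6)/2) = (-4.0000, 1.5000)

Perpendicular bisector through (-4.0000, 1.5000)


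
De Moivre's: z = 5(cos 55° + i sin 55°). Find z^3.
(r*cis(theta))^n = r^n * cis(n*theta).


r^3 = 5^3 = 125
n*theta = 3*55° = 165° = 165° (mod 360)
a = 125*cos(165°) = -120.7407
b = 125*sin(165°) = 32.3524

125 cis(165°) = -120.7407 + 32.3524i


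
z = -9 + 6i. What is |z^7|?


|z| = sqrt(81+36) = sqrt(117) = 10.8167
|z^7| = |z|^7 = (sqrt(117))^7 = 117^3 * sqrt(117) = 1601613*sqrt(117)

|z^7| = 1601613*sqrt(117) ≈ 17324093.3848


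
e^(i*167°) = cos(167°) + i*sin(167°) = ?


cos(167°) = -0.9744
sin(167°) = 0.2250

e^(i*167°) = -0.9744 + 0.2250i


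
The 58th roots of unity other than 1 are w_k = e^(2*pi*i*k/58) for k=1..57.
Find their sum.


With w = e^(2*pi*i/58), all 58 of the 58th roots of unity w^0 = 1, w, ..., w^(57) sum to 0: 1 + w + ... + w^(57) = (1 - w^58)/(1 - w) = 0 since w^58 = 1, w ≠ 1.
Removing the root 1: w + w^2 + ... + w^(57) = 0 - 1 = -1

Sum = -1


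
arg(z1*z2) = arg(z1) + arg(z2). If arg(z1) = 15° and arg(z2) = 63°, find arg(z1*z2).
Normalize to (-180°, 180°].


arg(z1*z2) = 15° + 63° = 78°
Normalized to (-180°, 180°]: 78°

78°


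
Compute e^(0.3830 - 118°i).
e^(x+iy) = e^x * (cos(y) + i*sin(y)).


e^0.3830 = 1.4667
cos(-118°) = -0.4695
sin(-118°) = -0.88295
Real = 1.4667*(-0.4695) = -0.6886
Imag = 1.4667*(-0.88295) = -1.2950

-0.6886 - 1.2950i


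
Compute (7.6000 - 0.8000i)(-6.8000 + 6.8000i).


Real = 7.6*(-6.8) - (-0.8)*6.8 = -51.68 - (-5.44) = -46.24
Imag = 7.6*6.8 - (6.8)*(-0.8) = 51.68 + 5.44 = 57.12

-46.2400 + 57.1200i


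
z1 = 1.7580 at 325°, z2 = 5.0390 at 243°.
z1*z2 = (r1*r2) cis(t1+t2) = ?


r = 1.7580 * 5.0390 = 8.8586
theta = 325° + 243° = 568° = 208° (mod 360)

8.8586 cis(208°)


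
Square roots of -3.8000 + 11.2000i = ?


|z| = sqrt(14.44+125.44) = 11.8271
sqrt((|z|+a)/2) = sqrt((11.8271+(-3.8))/2) = sqrt(4.0135) = 2.0034
sqrt((|z|-a)/2) = sqrt((11.8271-(-3.8))/2) = sqrt(7.8135) = 2.7953

±(2.0034 + 2.7953i) i.e. 2.0034 + 2.7953i and -2.0034 - 2.7953i


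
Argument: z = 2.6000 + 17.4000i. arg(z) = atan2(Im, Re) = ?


Re = 2.6, Im = 17.4
arg = atan2(17.4, 2.6) = 81.5014 degrees

arg(z) = 81.5014 degrees


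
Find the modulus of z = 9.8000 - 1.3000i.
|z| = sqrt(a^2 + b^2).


|z| = sqrt(9.8^2 + (-1.3)^2) = sqrt(96.04 + 1.69) = sqrt(97.73) = 9.8858

|z| = 9.8858


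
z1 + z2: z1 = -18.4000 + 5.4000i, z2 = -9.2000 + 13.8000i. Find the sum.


Real: -18.4 - 9.2 = -27.6
Imag: 5.4 + 13.8 = 19.2

-27.6000 + 19.2000i


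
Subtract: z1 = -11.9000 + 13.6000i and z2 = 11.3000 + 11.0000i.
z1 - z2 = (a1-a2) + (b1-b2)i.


Real: -11.9 - 11.3 = -23.2
Imag: 13.6 - 11 = 2.6

-23.2000 + 2.6000i


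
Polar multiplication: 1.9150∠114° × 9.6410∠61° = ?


r = 1.9150 * 9.6410 = 18.4625
theta = 114° + 61° = 175° = 175° (mod 360)

18.4625 cis(175°)


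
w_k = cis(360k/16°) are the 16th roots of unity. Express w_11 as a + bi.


Angle = 360*11/16 = 247.5°
a = cos(247.5°) = -0.3827
b = sin(247.5°) = -0.9239

-0.3827 - 0.9239i


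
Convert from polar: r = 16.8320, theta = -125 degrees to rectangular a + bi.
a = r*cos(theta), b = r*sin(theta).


a = 16.8320*cos(-125°) = 16.8320*(-0.573576) = -9.6544
b = 16.8320*sin(-125°) = 16.8320*(-0.819152) = -13.7880

-9.6544 - 13.7880i


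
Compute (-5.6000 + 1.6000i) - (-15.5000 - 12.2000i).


Real: -5.6 + 15.5 = 9.9
Imag: 1.6 + 12.2 = 13.8

9.9000 + 13.8000i


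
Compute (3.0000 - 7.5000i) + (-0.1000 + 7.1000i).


Real: 3 - 0.1 = 2.9
Imag: -7.5 + 7.1 = -0.4

2.9000 - 0.4000i


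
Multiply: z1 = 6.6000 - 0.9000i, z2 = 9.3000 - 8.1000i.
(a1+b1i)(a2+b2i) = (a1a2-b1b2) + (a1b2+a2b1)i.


Real = 6.6*9.3 - (-0.9)*(-8.1) = 61.38 - 7.29 = 54.09
Imag = 6.6*(-8.1) + 9.3*(-0.9) = -53.46 - (8.37) = -61.83

54.0900 - 61.8300i


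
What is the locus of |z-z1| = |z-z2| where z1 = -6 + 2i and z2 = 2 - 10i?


Equal distances means the locus is the perpendicular bisector of z1 and z2.
Midpoint = ((-6+2)/2, (2+(-10))/2) = (-2.0000, -4.0000)

Perpendicular bisector through (-2.0000, -4.0000)


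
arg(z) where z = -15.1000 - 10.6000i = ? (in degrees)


Re = -15.1, Im = -10.6
arg = atan2(-10.6, -15.1) = -144.9317 degrees

arg(z) = -144.9317 degrees


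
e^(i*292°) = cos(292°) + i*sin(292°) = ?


cos(292°) = 0.3746
sin(292°) = -0.9272

e^(i*292°) = 0.3746 - 0.9272i


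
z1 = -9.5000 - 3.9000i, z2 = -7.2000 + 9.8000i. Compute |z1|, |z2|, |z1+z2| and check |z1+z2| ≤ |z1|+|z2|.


|z1| = sqrt((-9.5)^2 + (-3.9)^2) = sqrt(105.46) = 10.2694
|z2| = sqrt((-7.2)^2 + 9.8^2) = sqrt(147.88) = 12.1606
z1+z2 = -16.7000 + 5.9000i
|z1+z2| = sqrt(313.7) = 17.7116
|z1|+|z2| = 10.2694 + 12.1606 = 22.4300

|z1+z2| = 17.7116 ≤ |z1|+|z2| = 22.4300 (verified)


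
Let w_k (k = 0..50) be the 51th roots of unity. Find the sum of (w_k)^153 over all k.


The roots are w_k = w^k with w = e^(2*pi*i/51), and (w^k)^153 = (w^153)^k.
So S = 1 + u + u^2 + ... + u^(50) with u = w^153.
153 = 3*51 + 0, so 153 is a multiple of 51 and u = (w^51)^3 = 1.
Every one of the 51 terms equals 1: S = 51

S = 51


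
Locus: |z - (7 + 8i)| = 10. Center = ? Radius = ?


|z - z0| = r is a circle with center z0 and radius r.
Center = (7, 8), radius = 10

Circle with center (7, 8) and radius 10


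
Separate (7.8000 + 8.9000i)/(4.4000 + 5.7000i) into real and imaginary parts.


Multiply by conjugate: (7.8000 + 8.9000i)(4.4000 - 5.7000i) / (4.4^2 + 5.7^2)
Numerator real = 7.8*4.4 + 8.9*5.7 = 85.05
Numerator imag = 8.9*4.4 - 7.8*5.7 = -5.3
Denominator = 51.85
Re(z) = 85.05/51.85 = 1.6403
Im(z) = -5.3/51.85 = -0.1022

Re(z) = 1.6403, Im(z) = -0.1022


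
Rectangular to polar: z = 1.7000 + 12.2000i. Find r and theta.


r = sqrt(2.89+148.84) = sqrt(151.73) = 12.3179
theta = atan2(12.2, 1.7) = 82.0672 degrees

r = 12.3179, theta = 82.0672 degrees


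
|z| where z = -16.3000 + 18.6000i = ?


|z| = sqrt((-16.3)^2 + 18.6^2) = sqrt(265.69 + 345.96) = sqrt(611.65) = 24.7316

|z| = 24.7316


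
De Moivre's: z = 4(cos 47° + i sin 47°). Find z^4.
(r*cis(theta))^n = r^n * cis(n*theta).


r^4 = 4^4 = 256
n*theta = 4*47° = 188° = 188° (mod 360)
a = 256*cos(188°) = -253.5086
b = 256*sin(188°) = -35.6283

256 cis(188°) = -253.5086 - 35.6283i


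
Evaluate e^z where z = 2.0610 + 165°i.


e^2.0610 = 7.8538
cos(165°) = -0.96593
sin(165°) = 0.25882
Real = 7.8538*(-0.96593) = -7.5862
Imag = 7.8538*0.25882 = 2.0327

-7.5862 + 2.0327i


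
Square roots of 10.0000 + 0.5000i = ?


|z| = sqrt(100+0.25) = 10.0125
sqrt((|z|+a)/2) = sqrt((10.0125+10)/2) = sqrt(10.0062) = 3.1633
sqrt((|z|-a)/2) = sqrt((10.0125-10)/2) = sqrt(0.0062) = 0.0790

±(3.1633 + 0.0790i) i.e. 3.1633 + 0.0790i and -3.1633 - 0.0790i


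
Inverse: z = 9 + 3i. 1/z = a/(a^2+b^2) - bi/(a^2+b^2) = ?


|z|^2 = 81+9 = 90
1/z = (9 - 3i)/90

1/z = 0.1000 - 0.0333i


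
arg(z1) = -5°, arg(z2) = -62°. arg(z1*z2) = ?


arg(z1*z2) = -5° - 62° = -67°
Normalized to (-180°, 180°]: -67°

-67°


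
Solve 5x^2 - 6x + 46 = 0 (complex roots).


disc = (-6)^2 - 4*5*46 = 36 - 920 = -884
sqrt(|disc|) = sqrt(884) = 29.7321
Real part = 6/(2*5) = 0.6000
Imag part = 29.7321/(2*5) = 2.9732

0.6000 ± 2.9732i


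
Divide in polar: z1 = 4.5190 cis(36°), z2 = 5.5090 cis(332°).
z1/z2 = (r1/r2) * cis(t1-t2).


r = 4.5190 / 5.5090 = 0.8203
theta = 36° - 332° = -296° = 64° (mod 360)

0.8203 cis(64°)


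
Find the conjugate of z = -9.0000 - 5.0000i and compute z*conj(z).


z_bar = -9.0000 + 5.0000i
z*z_bar = (-9)^2 + (-5)^2 = 81 + 25 = 106

z_bar = -9.0000 + 5.0000i, z*z_bar = 106


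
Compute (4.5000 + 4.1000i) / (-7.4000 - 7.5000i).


Conjugate of z2 = -7.4000 + 7.5000i
Numerator: (4.5000 + 4.1000i)(-7.4000 + 7.5000i) = -64.0500 + 3.4100i
Denominator: (-7.4)^2 + (-7.5)^2 = 111.01
Result = (-64.0500 + 3.4100i)/111.01

-0.5770 + 0.0307i


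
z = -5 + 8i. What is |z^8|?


|z| = sqrt(25+64) = sqrt(89) = 9.4340
|z^8| = |z|^8 = (sqrt(89))^8 = 89^4 = 62742241

|z^8| = 62742241


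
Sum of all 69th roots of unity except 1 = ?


With w = e^(2*pi*i/69), all 69 of the 69th roots of unity w^0 = 1, w, ..., w^(68) sum to 0: 1 + w + ... + w^(68) = (1 - w^69)/(1 - w) = 0 since w^69 = 1, w ≠ 1.
Removing the root 1: w + w^2 + ... + w^(68) = 0 - 1 = -1

Sum = -1


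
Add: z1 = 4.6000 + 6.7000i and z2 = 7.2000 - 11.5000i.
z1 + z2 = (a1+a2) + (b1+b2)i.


Real: 4.6 + 7.2 = 11.8
Imag: 6.7 - 11.5 = -4.8

11.8000 - 4.8000i


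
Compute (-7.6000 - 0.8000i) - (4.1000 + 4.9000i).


Real: -7.6 - 4.1 = -11.7
Imag: -0.8 - 4.9 = -5.7

-11.7000 - 5.7000i


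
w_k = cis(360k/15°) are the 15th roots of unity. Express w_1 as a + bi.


Angle = 360*1/15 = 24°
a = cos(24°) = 0.9135
b = sin(24°) = 0.4067

0.9135 + 0.4067i


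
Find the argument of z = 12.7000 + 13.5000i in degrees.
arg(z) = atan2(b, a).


Re = 12.7, Im = 13.5
arg = atan2(13.5, 12.7) = 46.7489 degrees

arg(z) = 46.7489 degrees


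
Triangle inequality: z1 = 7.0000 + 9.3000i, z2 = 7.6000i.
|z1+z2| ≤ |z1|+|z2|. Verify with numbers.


|z1| = sqrt(7^2 + 9.3^2) = sqrt(135.49) = 11.6400
|z2| = sqrt(0^2 + 7.6^2) = sqrt(57.76) = 7.6000
z1+z2 = 7.0000 + 16.9000i
|z1+z2| = sqrt(334.61) = 18.2923
|z1|+|z2| = 11.6400 + 7.6000 = 19.2400

|z1+z2| = 18.2923 ≤ |z1|+|z2| = 19.2400 (verified)


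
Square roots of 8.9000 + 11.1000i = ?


|z| = sqrt(79.21+123.21) = 14.2274
sqrt((|z|+a)/2) = sqrt((14.2274+8.9)/2) = sqrt(11.5637) = 3.4005
sqrt((|z|-a)/2) = sqrt((14.2274-8.9)/2) = sqrt(2.6637) = 1.6321

±(3.4005 + 1.6321i) i.e. 3.4005 + 1.6321i and -3.4005 - 1.6321i


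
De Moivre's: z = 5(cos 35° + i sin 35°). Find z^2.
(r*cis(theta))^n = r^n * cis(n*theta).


r^2 = 5^2 = 25
n*theta = 2*35° = 70° = 70° (mod 360)
a = 25*cos(70°) = 8.5505
b = 25*sin(70°) = 23.4923

25 cis(70°) = 8.5505 + 23.4923i


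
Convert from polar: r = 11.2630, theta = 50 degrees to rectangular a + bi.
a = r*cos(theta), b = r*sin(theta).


a = 11.2630*cos(50°) = 11.2630*0.64279 = 7.2397
b = 11.2630*sin(50°) = 11.2630*0.766044 = 8.6280

7.2397 + 8.6280i


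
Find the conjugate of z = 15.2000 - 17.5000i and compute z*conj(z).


z_bar = 15.2000 + 17.5000i
z*z_bar = 15.2^2 + (-17.5)^2 = 231.04 + 306.25 = 537.29

z_bar = 15.2000 + 17.5000i, z*z_bar = 537.29


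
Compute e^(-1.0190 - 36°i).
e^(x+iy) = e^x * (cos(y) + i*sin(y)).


e^-1.0190 = 0.3610
cos(-36°) = 0.809
sin(-36°) = -0.5878
Real = 0.3610*0.809 = 0.2920
Imag = 0.3610*(-0.5878) = -0.2122

0.2920 - 0.2122i


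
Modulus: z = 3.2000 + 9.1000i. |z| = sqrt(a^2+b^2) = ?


|z| = sqrt(3.2^2 + 9.1^2) = sqrt(10.24 + 82.81) = sqrt(93.05) = 9.6462

|z| = 9.6462


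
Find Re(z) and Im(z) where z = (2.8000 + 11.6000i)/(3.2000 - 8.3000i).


Multiply by conjugate: (2.8000 + 11.6000i)(3.2000 + 8.3000i) / (3.2^2 + (-8.3)^2)
Numerator real = 2.8*3.2 + 11.6*(-8.3) = -87.32
Numerator imag = 11.6*3.2 - 2.8*(-8.3) = 60.36
Denominator = 79.13
Re(z) = -87.32/79.13 = -1.1035
Im(z) = 60.36/79.13 = 0.7628

Re(z) = -1.1035, Im(z) = 0.7628


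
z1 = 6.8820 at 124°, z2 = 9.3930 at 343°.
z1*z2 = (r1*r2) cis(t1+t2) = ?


r = 6.8820 * 9.3930 = 64.6426
theta = 124° + 343° = 467° = 107° (mod 360)

64.6426 cis(107°)


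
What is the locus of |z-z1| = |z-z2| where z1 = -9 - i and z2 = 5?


Equal distances means the locus is the perpendicular bisector of z1 and z2.
Midpoint = ((-9+5)/2, (-1+0)/2) = (-2.0000, -0.5000)

Perpendicular bisector through (-2.0000, -0.5000)


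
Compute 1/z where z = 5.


|z|^2 = 25+0 = 25
1/z = (5 - 0i)/25

1/z = 0.2000 + 0i


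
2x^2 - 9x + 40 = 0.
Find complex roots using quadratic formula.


disc = (-9)^2 - 4*2*40 = 81 - 320 = -239
sqrt(|disc|) = sqrt(239) = 15.4596
Real part = 9/(2*2) = 2.2500
Imag part = 15.4596/(2*2) = 3.8649

2.2500 ± 3.8649i


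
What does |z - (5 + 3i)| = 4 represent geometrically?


|z - z0| = r is a circle with center z0 and radius r.
Center = (5, 3), radius = 4

Circle with center (5, 3) and radius 4


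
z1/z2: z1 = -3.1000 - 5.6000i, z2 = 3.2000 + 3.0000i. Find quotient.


Conjugate of z2 = 3.2000 - 3.0000i
Numerator: (-3.1000 - 5.6000i)(3.2000 - 3.0000i) = -26.7200 - 8.6200i
Denominator: 3.2^2 + 3^2 = 19.24
Result = (-26.7200 - 8.6200i)/19.24

-1.3888 - 0.4480i


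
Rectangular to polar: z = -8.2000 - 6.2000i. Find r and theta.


r = sqrt(67.24+38.44) = sqrt(105.68) = 10.2801
theta = atan2(-6.2, -8.2) = -142.9072 degrees

r = 10.2801, theta = -142.9072 degrees


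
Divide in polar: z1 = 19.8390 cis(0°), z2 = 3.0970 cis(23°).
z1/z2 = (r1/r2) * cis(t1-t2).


r = 19.8390 / 3.0970 = 6.4059
theta = 0° - 23° = -23° = 337° (mod 360)

6.4059 cis(337°)


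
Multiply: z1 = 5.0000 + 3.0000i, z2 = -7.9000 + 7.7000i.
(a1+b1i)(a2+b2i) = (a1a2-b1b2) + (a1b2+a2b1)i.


Real = 5*(-7.9) - 3*7.7 = -39.5 - 23.1 = -62.6
Imag = 5*7.7 - (7.9)*3 = 38.5 - (23.7) = 14.8

-62.6000 + 14.8000i


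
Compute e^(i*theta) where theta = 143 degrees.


cos(143°) = -0.7986
sin(143°) = 0.6018

e^(i*143°) = -0.7986 + 0.6018i


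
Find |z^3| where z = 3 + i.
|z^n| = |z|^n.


|z| = sqrt(9+1) = sqrt(10) = 3.1623
|z^3| = |z|^3 = (sqrt(10))^3 = 10*sqrt(10)

|z^3| = 10*sqrt(10) ≈ 31.6228


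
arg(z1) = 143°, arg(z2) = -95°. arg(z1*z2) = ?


arg(z1*z2) = 143° - 95° = 48°
Normalized to (-180°, 180°]: 48°

48°


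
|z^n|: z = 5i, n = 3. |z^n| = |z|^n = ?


|z| = sqrt(0+25) = sqrt(25) = 5
|z^3| = |z|^3 = 5^3 = 125

|z^3| = 125


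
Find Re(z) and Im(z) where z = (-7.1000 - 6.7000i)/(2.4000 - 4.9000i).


Multiply by conjugate: (-7.1000 - 6.7000i)(2.4000 + 4.9000i) / (2.4^2 + (-4.9)^2)
Numerator real = -7.1*2.4 - (6.7)*(-4.9) = 15.79
Numerator imag = -6.7*2.4 - (-7.1)*(-4.9) = -50.87
Denominator = 29.77
Re(z) = 15.79/29.77 = 0.5304
Im(z) = -50.87/29.77 = -1.7088

Re(z) = 0.5304, Im(z) = -1.7088


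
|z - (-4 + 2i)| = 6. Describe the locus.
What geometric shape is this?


|z - z0| = r is a circle with center z0 and radius r.
Center = (-4, 2), radius = 6

Circle with center (-4, 2) and radius 6


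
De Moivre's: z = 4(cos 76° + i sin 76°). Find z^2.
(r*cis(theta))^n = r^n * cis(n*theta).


r^2 = 4^2 = 16
n*theta = 2*76° = 152° = 152° (mod 360)
a = 16*cos(152°) = -14.1272
b = 16*sin(152°) = 7.5115

16 cis(152°) = -14.1272 + 7.5115i


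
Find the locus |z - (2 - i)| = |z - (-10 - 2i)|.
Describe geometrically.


Equal distances means the locus is the perpendicular bisector of z1 and z2.
Midpoint = ((2+(-10))/2, (-1+(-2))/2) = (-4.0000, -1.5000)

Perpendicular bisector through (-4.0000, -1.5000)


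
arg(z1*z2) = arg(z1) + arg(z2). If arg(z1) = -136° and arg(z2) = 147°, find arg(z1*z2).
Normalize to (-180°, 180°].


arg(z1*z2) = -136° + 147° = 11°
Normalized to (-180°, 180°]: 11°

11°


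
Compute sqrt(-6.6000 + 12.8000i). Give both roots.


|z| = sqrt(43.56+163.84) = 14.4014
sqrt((|z|+a)/2) = sqrt((14.4014+(-6.6))/2) = sqrt(3.9007) = 1.9750
sqrt((|z|-a)/2) = sqrt((14.4014-(-6.6))/2) = sqrt(10.5007) = 3.2405

±(1.9750 + 3.2405i) i.e. 1.9750 + 3.2405i and -1.9750 - 3.2405i


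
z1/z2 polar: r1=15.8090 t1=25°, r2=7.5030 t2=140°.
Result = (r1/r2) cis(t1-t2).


r = 15.8090 / 7.5030 = 2.1070
theta = 25° - 140° = -115° = 245° (mod 360)

2.1070 cis(245°)


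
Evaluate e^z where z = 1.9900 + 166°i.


e^1.9900 = 7.3155
cos(166°) = -0.9703
sin(166°) = 0.24192
Real = 7.3155*(-0.9703) = -7.0982
Imag = 7.3155*0.24192 = 1.7698

-7.0982 + 1.7698i


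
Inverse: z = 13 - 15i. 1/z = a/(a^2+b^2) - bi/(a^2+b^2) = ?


|z|^2 = 169+225 = 394
1/z = (13 + 15i)/394

1/z = 0.0330 + 0.0381i


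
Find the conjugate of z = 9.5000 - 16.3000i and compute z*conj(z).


z_bar = 9.5000 + 16.3000i
z*z_bar = 9.5^2 + (-16.3)^2 = 90.25 + 265.69 = 355.94

z_bar = 9.5000 + 16.3000i, z*z_bar = 355.94


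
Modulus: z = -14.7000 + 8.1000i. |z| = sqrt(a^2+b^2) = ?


|z| = sqrt((-14.7)^2 + 8.1^2) = sqrt(216.09 + 65.61) = sqrt(281.7) = 16.7839

|z| = 16.7839


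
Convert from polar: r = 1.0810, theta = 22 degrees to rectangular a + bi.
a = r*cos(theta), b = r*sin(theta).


a = 1.0810*cos(22°) = 1.0810*0.9272 = 1.0023
b = 1.0810*sin(22°) = 1.0810*0.3746 = 0.4049

1.0023 + 0.4049i


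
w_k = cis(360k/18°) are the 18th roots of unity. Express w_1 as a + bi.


Angle = 360*1/18 = 20°
a = cos(20°) = 0.9397
b = sin(20°) = 0.3420

0.9397 + 0.3420i


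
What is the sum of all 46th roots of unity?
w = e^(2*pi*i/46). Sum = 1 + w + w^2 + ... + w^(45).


The sum of all 46th roots of unity is 0.
Geometric series: (1 - w^46)/(1 - w) = (1-1)/(1-w) = 0 since w^46 = 1, w ≠ 1.
Alternatively: coefficient of z^45 in z^46 - 1 is 0.

0


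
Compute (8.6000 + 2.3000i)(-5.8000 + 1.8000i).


Real = 8.6*(-5.8) - 2.3*1.8 = -49.88 - 4.14 = -54.02
Imag = 8.6*1.8 - (5.8)*2.3 = 15.48 - (13.34) = 2.14

-54.0200 + 2.1400i


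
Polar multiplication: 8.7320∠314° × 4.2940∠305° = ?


r = 8.7320 * 4.2940 = 37.4952
theta = 314° + 305° = 619° = 259° (mod 360)

37.4952 cis(259°)


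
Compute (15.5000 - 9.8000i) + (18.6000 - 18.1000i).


Real: 15.5 + 18.6 = 34.1
Imag: -9.8 - 18.1 = -27.9

34.1000 - 27.9000i


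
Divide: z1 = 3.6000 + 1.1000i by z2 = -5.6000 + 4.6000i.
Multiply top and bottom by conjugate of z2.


Conjugate of z2 = -5.6000 - 4.6000i
Numerator: (3.6000 + 1.1000i)(-5.6000 - 4.6000i) = -15.1000 - 22.7200i
Denominator: (-5.6)^2 + 4.6^2 = 52.52
Result = (-15.1000 - 22.7200i)/52.52

-0.2875 - 0.4326i


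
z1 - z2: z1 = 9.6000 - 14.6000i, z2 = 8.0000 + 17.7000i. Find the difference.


Real: 9.6 - 8 = 1.6
Imag: -14.6 - 17.7 = -32.3

1.6000 - 32.3000i


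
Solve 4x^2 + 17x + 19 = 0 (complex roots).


disc = 17^2 - 4*4*19 = 289 - 304 = -15
sqrt(|disc|) = sqrt(15) = 3.8730
Real part = -17/(2*4) = -2.1250
Imag part = 3.8730/(2*4) = 0.4841

-2.1250 ± 0.4841i


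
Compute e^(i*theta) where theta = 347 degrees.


cos(347°) = 0.9744
sin(347°) = -0.2250

e^(i*347°) = 0.9744 - 0.2250i


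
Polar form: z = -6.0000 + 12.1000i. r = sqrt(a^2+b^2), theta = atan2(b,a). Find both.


r = sqrt(36+146.41) = sqrt(182.41) = 13.5059
theta = atan2(12.1, -6) = 116.3753 degrees

r = 13.5059, theta = 116.3753 degrees


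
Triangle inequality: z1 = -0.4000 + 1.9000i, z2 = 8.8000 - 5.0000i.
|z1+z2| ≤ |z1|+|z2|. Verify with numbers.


|z1| = sqrt((-0.4)^2 + 1.9^2) = sqrt(3.77) = 1.9416
|z2| = sqrt(8.8^2 + (-5)^2) = sqrt(102.44) = 10.1213
z1+z2 = 8.4000 - 3.1000i
|z1+z2| = sqrt(80.17) = 8.9538
|z1|+|z2| = 1.9416 + 10.1213 = 12.0629

|z1+z2| = 8.9538 ≤ |z1|+|z2| = 12.0629 (verified)


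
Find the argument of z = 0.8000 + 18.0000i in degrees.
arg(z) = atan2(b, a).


Re = 0.8, Im = 18
arg = atan2(18, 0.8) = 87.4552 degrees

arg(z) = 87.4552 degrees


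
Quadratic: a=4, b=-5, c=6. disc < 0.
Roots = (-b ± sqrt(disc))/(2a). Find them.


disc = (-5)^2 - 4*4*6 = 25 - 96 = -71
sqrt(|disc|) = sqrt(71) = 8.4261
Real part = 5/(2*4) = 0.6250
Imag part = 8.4261/(2*4) = 1.0533

0.6250 ± 1.0533i


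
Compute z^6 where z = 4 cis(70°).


r^6 = 4^6 = 4096
n*theta = 6*70° = 420° = 60° (mod 360)
a = 4096*cos(60°) = 2048.0000
b = 4096*sin(60°) = 3547.2401

4096 cis(60°) = 2048.0000 + 3547.2401i


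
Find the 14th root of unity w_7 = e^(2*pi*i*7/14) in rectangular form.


Angle = 360*7/14 = 180°
a = cos(180°) = -1.0000
b = sin(180°) = 0

-1.0000 + 0i


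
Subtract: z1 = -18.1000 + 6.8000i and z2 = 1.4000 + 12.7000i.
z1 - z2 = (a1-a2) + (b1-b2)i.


Real: -18.1 - 1.4 = -19.5
Imag: 6.8 - 12.7 = -5.9

-19.5000 - 5.9000i


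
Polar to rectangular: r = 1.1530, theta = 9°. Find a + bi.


a = 1.1530*cos(9°) = 1.1530*0.9877 = 1.1388
b = 1.1530*sin(9°) = 1.1530*0.15643 = 0.1804

1.1388 + 0.1804i


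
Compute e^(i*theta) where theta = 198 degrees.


cos(198°) = -0.9511
sin(198°) = -0.3090

e^(i*198°) = -0.9511 - 0.3090i


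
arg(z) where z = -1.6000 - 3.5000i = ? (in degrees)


Re = -1.6, Im = -3.5
arg = atan2(-3.5, -1.6) = -114.5672 degrees

arg(z) = -114.5672 degrees


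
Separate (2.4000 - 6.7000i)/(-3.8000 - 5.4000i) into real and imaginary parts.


Multiply by conjugate: (2.4000 - 6.7000i)(-3.8000 + 5.4000i) / ((-3.8)^2 + (-5.4)^2)
Numerator real = 2.4*(-3.8) - (6.7)*(-5.4) = 27.06
Numerator imag = -6.7*(-3.8) - 2.4*(-5.4) = 38.42
Denominator = 43.6
Re(z) = 27.06/43.6 = 0.6206
Im(z) = 38.42/43.6 = 0.8812

Re(z) = 0.6206, Im(z) = 0.8812


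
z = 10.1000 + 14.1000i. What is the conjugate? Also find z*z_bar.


z_bar = 10.1000 - 14.1000i
z*z_bar = 10.1^2 + 14.1^2 = 102.01 + 198.81 = 300.82

z_bar = 10.1000 - 14.1000i, z*z_bar = 300.82


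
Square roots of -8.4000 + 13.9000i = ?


|z| = sqrt(70.56+193.21) = 16.2410
sqrt((|z|+a)/2) = sqrt((16.2410+(-8.4))/2) = sqrt(3.9205) = 1.9800
sqrt((|z|-a)/2) = sqrt((16.2410-(-8.4))/2) = sqrt(12.3205) = 3.5101

±(1.9800 + 3.5101i) i.e. 1.9800 + 3.5101i and -1.9800 - 3.5101i


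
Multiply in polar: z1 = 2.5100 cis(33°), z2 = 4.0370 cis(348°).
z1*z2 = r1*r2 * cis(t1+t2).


r = 2.5100 * 4.0370 = 10.1329
theta = 33° + 348° = 381° = 21° (mod 360)

10.1329 cis(21°)


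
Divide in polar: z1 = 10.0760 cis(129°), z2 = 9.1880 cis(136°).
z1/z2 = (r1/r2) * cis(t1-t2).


r = 10.0760 / 9.1880 = 1.0966
theta = 129° - 136° = -7° = 353° (mod 360)

1.0966 cis(353°)


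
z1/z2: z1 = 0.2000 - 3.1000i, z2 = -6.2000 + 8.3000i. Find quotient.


Conjugate of z2 = -6.2000 - 8.3000i
Numerator: (0.2000 - 3.1000i)(-6.2000 - 8.3000i) = -26.9700 + 17.5600i
Denominator: (-6.2)^2 + 8.3^2 = 107.33
Result = (-26.9700 + 17.5600i)/107.33

-0.2513 + 0.1636i


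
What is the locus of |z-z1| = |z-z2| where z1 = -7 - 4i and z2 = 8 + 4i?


Equal distances means the locus is the perpendicular bisector of z1 and z2.
Midpoint = ((-7+8)/2, (-4+4)/2) = (0.5000, 0)

Perpendicular bisector through (0.5000, 0)


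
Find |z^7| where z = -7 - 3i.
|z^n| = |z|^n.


|z| = sqrt(49+9) = sqrt(58) = 7.6158
|z^7| = |z|^7 = (sqrt(58))^7 = 58^3 * sqrt(58) = 195112*sqrt(58)

|z^7| = 195112*sqrt(58) ≈ 1485928.7222


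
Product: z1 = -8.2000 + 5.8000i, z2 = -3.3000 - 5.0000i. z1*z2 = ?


Real = -8.2*(-3.3) - 5.8*(-5) = 27.06 - (-29) = 56.06
Imag = -8.2*(-5) - (3.3)*5.8 = 41 - (19.14) = 21.86

56.0600 + 21.8600i


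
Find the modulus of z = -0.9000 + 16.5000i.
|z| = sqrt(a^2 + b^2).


|z| = sqrt((-0.9)^2 + 16.5^2) = sqrt(0.81 + 272.25) = sqrt(273.06) = 16.5245

|z| = 16.5245


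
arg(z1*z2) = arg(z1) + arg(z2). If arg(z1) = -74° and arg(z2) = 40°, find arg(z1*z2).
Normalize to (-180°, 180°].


arg(z1*z2) = -74° + 40° = -34°
Normalized to (-180°, 180°]: -34°

-34°


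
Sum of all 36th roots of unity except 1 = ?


With w = e^(2*pi*i/36), all 36 of the 36th roots of unity w^0 = 1, w, ..., w^(35) sum to 0: 1 + w + ... + w^(35) = (1 - w^36)/(1 - w) = 0 since w^36 = 1, w ≠ 1.
Removing the root 1: w + w^2 + ... + w^(35) = 0 - 1 = -1

Sum = -1


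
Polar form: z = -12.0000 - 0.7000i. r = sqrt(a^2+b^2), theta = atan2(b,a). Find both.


r = sqrt(144+0.49) = sqrt(144.49) = 12.0204
theta = atan2(-0.7, -12) = -176.6615 degrees

r = 12.0204, theta = -176.6615 degrees


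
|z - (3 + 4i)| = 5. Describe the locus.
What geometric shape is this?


|z - z0| = r is a circle with center z0 and radius r.
Center = (3, 4), radius = 5

Circle with center (3, 4) and radius 5


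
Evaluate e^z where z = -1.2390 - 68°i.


e^-1.2390 = 0.2897
cos(-68°) = 0.3746
sin(-68°) = -0.9272
Real = 0.2897*0.3746 = 0.1085
Imag = 0.2897*(-0.9272) = -0.2686

0.1085 - 0.2686i


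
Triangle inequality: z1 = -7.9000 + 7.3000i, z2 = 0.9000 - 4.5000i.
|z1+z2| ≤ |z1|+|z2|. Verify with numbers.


|z1| = sqrt((-7.9)^2 + 7.3^2) = sqrt(115.7) = 10.7564
|z2| = sqrt(0.9^2 + (-4.5)^2) = sqrt(21.06) = 4.5891
z1+z2 = -7.0000 + 2.8000i
|z1+z2| = sqrt(56.84) = 7.5392
|z1|+|z2| = 10.7564 + 4.5891 = 15.3455

|z1+z2| = 7.5392 ≤ |z1|+|z2| = 15.3455 (verified)


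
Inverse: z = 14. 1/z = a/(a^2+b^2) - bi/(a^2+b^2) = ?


|z|^2 = 196+0 = 196
1/z = (14 - 0i)/196

1/z = 0.0714 + 0i


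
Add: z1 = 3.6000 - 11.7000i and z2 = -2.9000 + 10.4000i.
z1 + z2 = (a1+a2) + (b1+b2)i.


Real: 3.6 - 2.9 = 0.7
Imag: -11.7 + 10.4 = -1.3

0.7000 - 1.3000i


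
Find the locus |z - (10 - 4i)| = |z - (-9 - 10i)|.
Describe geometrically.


Equal distances means the locus is the perpendicular bisector of z1 and z2.
Midpoint = ((10+(-9))/2, (-4+(-10))/2) = (0.5000, -7.0000)

Perpendicular bisector through (0.5000, -7.0000)


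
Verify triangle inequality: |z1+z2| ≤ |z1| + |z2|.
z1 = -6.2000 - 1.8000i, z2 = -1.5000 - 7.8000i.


|z1| = sqrt((-6.2)^2 + (-1.8)^2) = sqrt(41.68) = 6.4560
|z2| = sqrt((-1.5)^2 + (-7.8)^2) = sqrt(63.09) = 7.9429
z1+z2 = -7.7000 - 9.6000i
|z1+z2| = sqrt(151.45) = 12.3065
|z1|+|z2| = 6.4560 + 7.9429 = 14.3989

|z1+z2| = 12.3065 ≤ |z1|+|z2| = 14.3989 (verified)


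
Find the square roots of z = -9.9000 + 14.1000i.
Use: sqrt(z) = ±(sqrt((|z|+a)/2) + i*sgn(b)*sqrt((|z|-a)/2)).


|z| = sqrt(98.01+198.81) = 17.2285
sqrt((|z|+a)/2) = sqrt((17.2285+(-9.9))/2) = sqrt(3.6642) = 1.9142
sqrt((|z|-a)/2) = sqrt((17.2285-(-9.9))/2) = sqrt(13.5642) = 3.6830

±(1.9142 + 3.6830i) i.e. 1.9142 + 3.6830i and -1.9142 - 3.6830i


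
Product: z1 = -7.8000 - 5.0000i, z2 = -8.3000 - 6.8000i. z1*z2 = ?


Real = -7.8*(-8.3) - (-5)*(-6.8) = 64.74 - 34 = 30.74
Imag = -7.8*(-6.8) - (8.3)*(-5) = 53.04 + 41.5 = 94.54

30.7400 + 94.5400i


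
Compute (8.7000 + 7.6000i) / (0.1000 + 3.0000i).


Conjugate of z2 = 0.1000 - 3.0000i
Numerator: (8.7000 + 7.6000i)(0.1000 - 3.0000i) = 23.6700 - 25.3400i
Denominator: 0.1^2 + 3^2 = 9.01
Result = (23.6700 - 25.3400i)/9.01

2.6271 - 2.8124i


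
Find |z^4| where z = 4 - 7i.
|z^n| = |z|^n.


|z| = sqrt(16+49) = sqrt(65) = 8.0623
|z^4| = |z|^4 = (sqrt(65))^4 = 65^2 = 4225

|z^4| = 4225


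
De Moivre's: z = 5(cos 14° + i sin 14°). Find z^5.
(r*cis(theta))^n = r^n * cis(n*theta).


r^5 = 5^5 = 3125
n*theta = 5*14° = 70° = 70° (mod 360)
a = 3125*cos(70°) = 1068.8129
b = 3125*sin(70°) = 2936.5394

3125 cis(70°) = 1068.8129 + 2936.5394i
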